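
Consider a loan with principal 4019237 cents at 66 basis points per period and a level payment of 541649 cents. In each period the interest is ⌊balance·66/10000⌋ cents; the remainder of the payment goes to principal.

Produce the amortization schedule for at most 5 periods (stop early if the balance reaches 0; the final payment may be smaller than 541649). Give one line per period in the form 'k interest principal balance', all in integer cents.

1 26526 515123 3504114
2 23127 518522 2985592
3 19704 521945 2463647
4 16260 525389 1938258
5 12792 528857 1409401

1. interest=⌊4019237·66/10000⌋=26526; principal=541649-26526=515123; balance=4019237-515123=3504114
2. interest=⌊3504114·66/10000⌋=23127; principal=541649-23127=518522; balance=3504114-518522=2985592
3. interest=⌊2985592·66/10000⌋=19704; principal=541649-19704=521945; balance=2985592-521945=2463647
4. interest=⌊2463647·66/10000⌋=16260; principal=541649-16260=525389; balance=2463647-525389=1938258
5. interest=⌊1938258·66/10000⌋=12792; principal=541649-12792=528857; balance=1938258-528857=1409401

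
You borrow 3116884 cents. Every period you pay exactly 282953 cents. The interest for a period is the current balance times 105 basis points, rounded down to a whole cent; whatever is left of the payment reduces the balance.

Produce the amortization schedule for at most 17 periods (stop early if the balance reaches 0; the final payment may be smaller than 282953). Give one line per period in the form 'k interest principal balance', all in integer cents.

1 32727 250226 2866658
2 30099 252854 2613804
3 27444 255509 2358295
4 24762 258191 2100104
5 22051 260902 1839202
6 19311 263642 1575560
7 16543 266410 1309150
8 13746 269207 1039943
9 10919 272034 767909
10 8063 274890 493019
11 5176 277777 215242
12 2260 215242 0

1. interest=⌊3116884·105/10000⌋=32727; principal=282953-32727=250226; balance=3116884-250226=2866658
2. interest=⌊2866658·105/10000⌋=30099; principal=282953-30099=252854; balance=2866658-252854=2613804
3. interest=⌊2613804·105/10000⌋=27444; principal=282953-27444=255509; balance=2613804-255509=2358295
4. interest=⌊2358295·105/10000⌋=24762; principal=282953-24762=258191; balance=2358295-258191=2100104
5. interest=⌊2100104·105/10000⌋=22051; principal=282953-22051=260902; balance=2100104-260902=1839202
6. interest=⌊1839202·105/10000⌋=19311; principal=282953-19311=263642; balance=1839202-263642=1575560
7. interest=⌊1575560·105/10000⌋=16543; principal=282953-16543=266410; balance=1575560-266410=1309150
8. interest=⌊1309150·105/10000⌋=13746; principal=282953-13746=269207; balance=1309150-269207=1039943
9. interest=⌊1039943·105/10000⌋=10919; principal=282953-10919=272034; balance=1039943-272034=767909
10. interest=⌊767909·105/10000⌋=8063; principal=282953-8063=274890; balance=767909-274890=493019
11. interest=⌊493019·105/10000⌋=5176; principal=282953-5176=277777; balance=493019-277777=215242
12. interest=⌊215242·105/10000⌋=2260; principal=min(282953-2260,215242)=215242; balance=215242-215242=0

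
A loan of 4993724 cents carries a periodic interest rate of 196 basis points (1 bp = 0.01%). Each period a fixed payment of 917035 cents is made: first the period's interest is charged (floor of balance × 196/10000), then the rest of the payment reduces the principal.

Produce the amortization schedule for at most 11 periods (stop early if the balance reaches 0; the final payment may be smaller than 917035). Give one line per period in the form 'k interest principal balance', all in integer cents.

1. interest=⌊4993724·196/10000⌋=97876; principal=917035-97876=819159; balance=4993724-819159=4174565
2. interest=⌊4174565·196/10000⌋=81821; principal=917035-81821=835214; balance=4174565-835214=3339351
3. interest=⌊3339351·196/10000⌋=65451; principal=917035-65451=851584; balance=3339351-851584=2487767
4. interest=⌊2487767·196/10000⌋=48760; principal=917035-48760=868275; balance=2487767-868275=1619492
5. interest=⌊1619492·196/10000⌋=31742; principal=917035-31742=885293; balance=1619492-885293=734199
6. interest=⌊734199·196/10000⌋=14390; principal=min(917035-14390,734199)=734199; balance=734199-734199=0

1 97876 819159 4174565
2 81821 835214 3339351
3 65451 851584 2487767
4 48760 868275 1619492
5 31742 885293 734199
6 14390 734199 0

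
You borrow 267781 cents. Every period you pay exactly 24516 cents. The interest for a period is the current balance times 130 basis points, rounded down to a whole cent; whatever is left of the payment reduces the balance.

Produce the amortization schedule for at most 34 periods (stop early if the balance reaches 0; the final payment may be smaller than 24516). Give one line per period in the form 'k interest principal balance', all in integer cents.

1. interest=⌊267781·130/10000⌋=3481; principal=24516-3481=21035; balance=267781-21035=246746
2. interest=⌊246746·130/10000⌋=3207; principal=24516-3207=21309; balance=246746-21309=225437
3. interest=⌊225437·130/10000⌋=2930; principal=24516-2930=21586; balance=225437-21586=203851
4. interest=⌊203851·130/10000⌋=2650; principal=24516-2650=21866; balance=203851-21866=181985
5. interest=⌊181985·130/10000⌋=2365; principal=24516-2365=22151; balance=181985-22151=159834
6. interest=⌊159834·130/10000⌋=2077; principal=24516-2077=22439; balance=159834-22439=137395
7. interest=⌊137395·130/10000⌋=1786; principal=24516-1786=22730; balance=137395-22730=114665
8. interest=⌊114665·130/10000⌋=1490; principal=24516-1490=23026; balance=114665-23026=91639
9. interest=⌊91639·130/10000⌋=1191; principal=24516-1191=23325; balance=91639-23325=68314
10. interest=⌊68314·130/10000⌋=888; principal=24516-888=23628; balance=68314-23628=44686
11. interest=⌊44686·130/10000⌋=580; principal=24516-580=23936; balance=44686-23936=20750
12. interest=⌊20750·130/10000⌋=269; principal=min(24516-269,20750)=20750; balance=20750-20750=0

1 3481 21035 246746
2 3207 21309 225437
3 2930 21586 203851
4 2650 21866 181985
5 2365 22151 159834
6 2077 22439 137395
7 1786 22730 114665
8 1490 23026 91639
9 1191 23325 68314
10 888 23628 44686
11 580 23936 20750
12 269 20750 0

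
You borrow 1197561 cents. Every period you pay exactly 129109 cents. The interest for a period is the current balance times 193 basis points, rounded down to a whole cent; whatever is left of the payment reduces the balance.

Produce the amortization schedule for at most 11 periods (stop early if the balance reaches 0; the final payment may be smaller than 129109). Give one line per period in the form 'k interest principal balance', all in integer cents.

1 23112 105997 1091564
2 21067 108042 983522
3 18981 110128 873394
4 16856 112253 761141
5 14690 114419 646722
6 12481 116628 530094
7 10230 118879 411215
8 7936 121173 290042
9 5597 123512 166530
10 3214 125895 40635
11 784 40635 0

1. interest=⌊1197561·193/10000⌋=23112; principal=129109-23112=105997; balance=1197561-105997=1091564
2. interest=⌊1091564·193/10000⌋=21067; principal=129109-21067=108042; balance=1091564-108042=983522
3. interest=⌊983522·193/10000⌋=18981; principal=129109-18981=110128; balance=983522-110128=873394
4. interest=⌊873394·193/10000⌋=16856; principal=129109-16856=112253; balance=873394-112253=761141
5. interest=⌊761141·193/10000⌋=14690; principal=129109-14690=114419; balance=761141-114419=646722
6. interest=⌊646722·193/10000⌋=12481; principal=129109-12481=116628; balance=646722-116628=530094
7. interest=⌊530094·193/10000⌋=10230; principal=129109-10230=118879; balance=530094-118879=411215
8. interest=⌊411215·193/10000⌋=7936; principal=129109-7936=121173; balance=411215-121173=290042
9. interest=⌊290042·193/10000⌋=5597; principal=129109-5597=123512; balance=290042-123512=166530
10. interest=⌊166530·193/10000⌋=3214; principal=129109-3214=125895; balance=166530-125895=40635
11. interest=⌊40635·193/10000⌋=784; principal=min(129109-784,40635)=40635; balance=40635-40635=0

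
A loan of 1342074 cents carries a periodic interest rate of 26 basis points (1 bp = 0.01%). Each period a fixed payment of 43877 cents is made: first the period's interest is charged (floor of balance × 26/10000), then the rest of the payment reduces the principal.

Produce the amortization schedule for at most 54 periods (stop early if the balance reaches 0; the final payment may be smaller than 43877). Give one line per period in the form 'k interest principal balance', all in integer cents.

1. interest=⌊1342074·26/10000⌋=3489; principal=43877-3489=40388; balance=1342074-40388=1301686
2. interest=⌊1301686·26/10000⌋=3384; principal=43877-3384=40493; balance=1301686-40493=1261193
3. interest=⌊1261193·26/10000⌋=3279; principal=43877-3279=40598; balance=1261193-40598=1220595
4. interest=⌊1220595·26/10000⌋=3173; principal=43877-3173=40704; balance=1220595-40704=1179891
5. interest=⌊1179891·26/10000⌋=3067; principal=43877-3067=40810; balance=1179891-40810=1139081
6. interest=⌊1139081·26/10000⌋=2961; principal=43877-2961=40916; balance=1139081-40916=1098165
7. interest=⌊1098165·26/10000⌋=2855; principal=43877-2855=41022; balance=1098165-41022=1057143
8. interest=⌊1057143·26/10000⌋=2748; principal=43877-2748=41129; balance=1057143-41129=1016014
9. interest=⌊1016014·26/10000⌋=2641; principal=43877-2641=41236; balance=1016014-41236=974778
10. interest=⌊974778·26/10000⌋=2534; principal=43877-2534=41343; balance=974778-41343=933435
11. interest=⌊933435·26/10000⌋=2426; principal=43877-2426=41451; balance=933435-41451=891984
12. interest=⌊891984·26/10000⌋=2319; principal=43877-2319=41558; balance=891984-41558=850426
13. interest=⌊850426·26/10000⌋=2211; principal=43877-2211=41666; balance=850426-41666=808760
14. interest=⌊808760·26/10000⌋=2102; principal=43877-2102=41775; balance=808760-41775=766985
15. interest=⌊766985·26/10000⌋=1994; principal=43877-1994=41883; balance=766985-41883=725102
16. interest=⌊725102·26/10000⌋=1885; principal=43877-1885=41992; balance=725102-41992=683110
17. interest=⌊683110·26/10000⌋=1776; principal=43877-1776=42101; balance=683110-42101=641009
18. interest=⌊641009·26/10000⌋=1666; principal=43877-1666=42211; balance=641009-42211=598798
19. interest=⌊598798·26/10000⌋=1556; principal=43877-1556=42321; balance=598798-42321=556477
20. interest=⌊556477·26/10000⌋=1446; principal=43877-1446=42431; balance=556477-42431=514046
21. interest=⌊514046·26/10000⌋=1336; principal=43877-1336=42541; balance=514046-42541=471505
22. interest=⌊471505·26/10000⌋=1225; principal=43877-1225=42652; balance=471505-42652=428853
23. interest=⌊428853·26/10000⌋=1115; principal=43877-1115=42762; balance=428853-42762=386091
24. interest=⌊386091·26/10000⌋=1003; principal=43877-1003=42874; balance=386091-42874=343217
25. interest=⌊343217·26/10000⌋=892; principal=43877-892=42985; balance=343217-42985=300232
26. interest=⌊300232·26/10000⌋=780; principal=43877-780=43097; balance=300232-43097=257135
27. interest=⌊257135·26/10000⌋=668; principal=43877-668=43209; balance=257135-43209=213926
28. interest=⌊213926·26/10000⌋=556; principal=43877-556=43321; balance=213926-43321=170605
29. interest=⌊170605·26/10000⌋=443; principal=43877-443=43434; balance=170605-43434=127171
30. interest=⌊127171·26/10000⌋=330; principal=43877-330=43547; balance=127171-43547=83624
31. interest=⌊83624·26/10000⌋=217; principal=43877-217=43660; balance=83624-43660=39964
32. interest=⌊39964·26/10000⌋=103; principal=min(43877-103,39964)=39964; balance=39964-39964=0

1 3489 40388 1301686
2 3384 40493 1261193
3 3279 40598 1220595
4 3173 40704 1179891
5 3067 40810 1139081
6 2961 40916 1098165
7 2855 41022 1057143
8 2748 41129 1016014
9 2641 41236 974778
10 2534 41343 933435
11 2426 41451 891984
12 2319 41558 850426
13 2211 41666 808760
14 2102 41775 766985
15 1994 41883 725102
16 1885 41992 683110
17 1776 42101 641009
18 1666 42211 598798
19 1556 42321 556477
20 1446 42431 514046
21 1336 42541 471505
22 1225 42652 428853
23 1115 42762 386091
24 1003 42874 343217
25 892 42985 300232
26 780 43097 257135
27 668 43209 213926
28 556 43321 170605
29 443 43434 127171
30 330 43547 83624
31 217 43660 39964
32 103 39964 0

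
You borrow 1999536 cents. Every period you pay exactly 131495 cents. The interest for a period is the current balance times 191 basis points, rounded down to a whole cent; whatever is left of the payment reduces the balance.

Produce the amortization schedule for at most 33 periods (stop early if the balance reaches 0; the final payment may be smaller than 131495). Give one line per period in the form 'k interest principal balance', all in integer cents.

1 38191 93304 1906232
2 36409 95086 1811146
3 34592 96903 1714243
4 32742 98753 1615490
5 30855 100640 1514850
6 28933 102562 1412288
7 26974 104521 1307767
8 24978 106517 1201250
9 22943 108552 1092698
10 20870 110625 982073
11 18757 112738 869335
12 16604 114891 754444
13 14409 117086 637358
14 12173 119322 518036
15 9894 121601 396435
16 7571 123924 272511
17 5204 126291 146220
18 2792 128703 17517
19 334 17517 0

1. interest=⌊1999536·191/10000⌋=38191; principal=131495-38191=93304; balance=1999536-93304=1906232
2. interest=⌊1906232·191/10000⌋=36409; principal=131495-36409=95086; balance=1906232-95086=1811146
3. interest=⌊1811146·191/10000⌋=34592; principal=131495-34592=96903; balance=1811146-96903=1714243
4. interest=⌊1714243·191/10000⌋=32742; principal=131495-32742=98753; balance=1714243-98753=1615490
5. interest=⌊1615490·191/10000⌋=30855; principal=131495-30855=100640; balance=1615490-100640=1514850
6. interest=⌊1514850·191/10000⌋=28933; principal=131495-28933=102562; balance=1514850-102562=1412288
7. interest=⌊1412288·191/10000⌋=26974; principal=131495-26974=104521; balance=1412288-104521=1307767
8. interest=⌊1307767·191/10000⌋=24978; principal=131495-24978=106517; balance=1307767-106517=1201250
9. interest=⌊1201250·191/10000⌋=22943; principal=131495-22943=108552; balance=1201250-108552=1092698
10. interest=⌊1092698·191/10000⌋=20870; principal=131495-20870=110625; balance=1092698-110625=982073
11. interest=⌊982073·191/10000⌋=18757; principal=131495-18757=112738; balance=982073-112738=869335
12. interest=⌊869335·191/10000⌋=16604; principal=131495-16604=114891; balance=869335-114891=754444
13. interest=⌊754444·191/10000⌋=14409; principal=131495-14409=117086; balance=754444-117086=637358
14. interest=⌊637358·191/10000⌋=12173; principal=131495-12173=119322; balance=637358-119322=518036
15. interest=⌊518036·191/10000⌋=9894; principal=131495-9894=121601; balance=518036-121601=396435
16. interest=⌊396435·191/10000⌋=7571; principal=131495-7571=123924; balance=396435-123924=272511
17. interest=⌊272511·191/10000⌋=5204; principal=131495-5204=126291; balance=272511-126291=146220
18. interest=⌊146220·191/10000⌋=2792; principal=131495-2792=128703; balance=146220-128703=17517
19. interest=⌊17517·191/10000⌋=334; principal=min(131495-334,17517)=17517; balance=17517-17517=0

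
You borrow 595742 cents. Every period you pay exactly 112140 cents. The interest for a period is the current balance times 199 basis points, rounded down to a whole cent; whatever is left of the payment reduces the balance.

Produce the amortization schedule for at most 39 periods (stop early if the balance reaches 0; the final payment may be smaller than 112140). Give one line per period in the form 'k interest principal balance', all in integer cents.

1 11855 100285 495457
2 9859 102281 393176
3 7824 104316 288860
4 5748 106392 182468
5 3631 108509 73959
6 1471 73959 0

1. interest=⌊595742·199/10000⌋=11855; principal=112140-11855=100285; balance=595742-100285=495457
2. interest=⌊495457·199/10000⌋=9859; principal=112140-9859=102281; balance=495457-102281=393176
3. interest=⌊393176·199/10000⌋=7824; principal=112140-7824=104316; balance=393176-104316=288860
4. interest=⌊288860·199/10000⌋=5748; principal=112140-5748=106392; balance=288860-106392=182468
5. interest=⌊182468·199/10000⌋=3631; principal=112140-3631=108509; balance=182468-108509=73959
6. interest=⌊73959·199/10000⌋=1471; principal=min(112140-1471,73959)=73959; balance=73959-73959=0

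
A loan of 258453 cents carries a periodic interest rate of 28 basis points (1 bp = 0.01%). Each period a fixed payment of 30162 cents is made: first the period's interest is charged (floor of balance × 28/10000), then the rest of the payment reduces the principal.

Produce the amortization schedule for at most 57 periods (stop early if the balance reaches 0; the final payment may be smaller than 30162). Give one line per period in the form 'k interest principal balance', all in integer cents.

1 723 29439 229014
2 641 29521 199493
3 558 29604 169889
4 475 29687 140202
5 392 29770 110432
6 309 29853 80579
7 225 29937 50642
8 141 30021 20621
9 57 20621 0

1. interest=⌊258453·28/10000⌋=723; principal=30162-723=29439; balance=258453-29439=229014
2. interest=⌊229014·28/10000⌋=641; principal=30162-641=29521; balance=229014-29521=199493
3. interest=⌊199493·28/10000⌋=558; principal=30162-558=29604; balance=199493-29604=169889
4. interest=⌊169889·28/10000⌋=475; principal=30162-475=29687; balance=169889-29687=140202
5. interest=⌊140202·28/10000⌋=392; principal=30162-392=29770; balance=140202-29770=110432
6. interest=⌊110432·28/10000⌋=309; principal=30162-309=29853; balance=110432-29853=80579
7. interest=⌊80579·28/10000⌋=225; principal=30162-225=29937; balance=80579-29937=50642
8. interest=⌊50642·28/10000⌋=141; principal=30162-141=30021; balance=50642-30021=20621
9. interest=⌊20621·28/10000⌋=57; principal=min(30162-57,20621)=20621; balance=20621-20621=0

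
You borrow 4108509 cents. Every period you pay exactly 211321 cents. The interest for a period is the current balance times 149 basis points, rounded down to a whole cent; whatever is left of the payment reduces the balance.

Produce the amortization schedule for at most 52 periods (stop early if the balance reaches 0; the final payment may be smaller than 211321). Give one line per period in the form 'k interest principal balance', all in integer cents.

1 61216 150105 3958404
2 58980 152341 3806063
3 56710 154611 3651452
4 54406 156915 3494537
5 52068 159253 3335284
6 49695 161626 3173658
7 47287 164034 3009624
8 44843 166478 2843146
9 42362 168959 2674187
10 39845 171476 2502711
11 37290 174031 2328680
12 34697 176624 2152056
13 32065 179256 1972800
14 29394 181927 1790873
15 26684 184637 1606236
16 23932 187389 1418847
17 21140 190181 1228666
18 18307 193014 1035652
19 15431 195890 839762
20 12512 198809 640953
21 9550 201771 439182
22 6543 204778 234404
23 3492 207829 26575
24 395 26575 0

1. interest=⌊4108509·149/10000⌋=61216; principal=211321-61216=150105; balance=4108509-150105=3958404
2. interest=⌊3958404·149/10000⌋=58980; principal=211321-58980=152341; balance=3958404-152341=3806063
3. interest=⌊3806063·149/10000⌋=56710; principal=211321-56710=154611; balance=3806063-154611=3651452
4. interest=⌊3651452·149/10000⌋=54406; principal=211321-54406=156915; balance=3651452-156915=3494537
5. interest=⌊3494537·149/10000⌋=52068; principal=211321-52068=159253; balance=3494537-159253=3335284
6. interest=⌊3335284·149/10000⌋=49695; principal=211321-49695=161626; balance=3335284-161626=3173658
7. interest=⌊3173658·149/10000⌋=47287; principal=211321-47287=164034; balance=3173658-164034=3009624
8. interest=⌊3009624·149/10000⌋=44843; principal=211321-44843=166478; balance=3009624-166478=2843146
9. interest=⌊2843146·149/10000⌋=42362; principal=211321-42362=168959; balance=2843146-168959=2674187
10. interest=⌊2674187·149/10000⌋=39845; principal=211321-39845=171476; balance=2674187-171476=2502711
11. interest=⌊2502711·149/10000⌋=37290; principal=211321-37290=174031; balance=2502711-174031=2328680
12. interest=⌊2328680·149/10000⌋=34697; principal=211321-34697=176624; balance=2328680-176624=2152056
13. interest=⌊2152056·149/10000⌋=32065; principal=211321-32065=179256; balance=2152056-179256=1972800
14. interest=⌊1972800·149/10000⌋=29394; principal=211321-29394=181927; balance=1972800-181927=1790873
15. interest=⌊1790873·149/10000⌋=26684; principal=211321-26684=184637; balance=1790873-184637=1606236
16. interest=⌊1606236·149/10000⌋=23932; principal=211321-23932=187389; balance=1606236-187389=1418847
17. interest=⌊1418847·149/10000⌋=21140; principal=211321-21140=190181; balance=1418847-190181=1228666
18. interest=⌊1228666·149/10000⌋=18307; principal=211321-18307=193014; balance=1228666-193014=1035652
19. interest=⌊1035652·149/10000⌋=15431; principal=211321-15431=195890; balance=1035652-195890=839762
20. interest=⌊839762·149/10000⌋=12512; principal=211321-12512=198809; balance=839762-198809=640953
21. interest=⌊640953·149/10000⌋=9550; principal=211321-9550=201771; balance=640953-201771=439182
22. interest=⌊439182·149/10000⌋=6543; principal=211321-6543=204778; balance=439182-204778=234404
23. interest=⌊234404·149/10000⌋=3492; principal=211321-3492=207829; balance=234404-207829=26575
24. interest=⌊26575·149/10000⌋=395; principal=min(211321-395,26575)=26575; balance=26575-26575=0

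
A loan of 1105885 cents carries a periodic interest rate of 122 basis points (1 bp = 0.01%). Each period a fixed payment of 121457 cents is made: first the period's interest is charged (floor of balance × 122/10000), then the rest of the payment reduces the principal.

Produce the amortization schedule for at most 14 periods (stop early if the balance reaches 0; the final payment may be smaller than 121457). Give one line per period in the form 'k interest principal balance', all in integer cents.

1 13491 107966 997919
2 12174 109283 888636
3 10841 110616 778020
4 9491 111966 666054
5 8125 113332 552722
6 6743 114714 438008
7 5343 116114 321894
8 3927 117530 204364
9 2493 118964 85400
10 1041 85400 0

1. interest=⌊1105885·122/10000⌋=13491; principal=121457-13491=107966; balance=1105885-107966=997919
2. interest=⌊997919·122/10000⌋=12174; principal=121457-12174=109283; balance=997919-109283=888636
3. interest=⌊888636·122/10000⌋=10841; principal=121457-10841=110616; balance=888636-110616=778020
4. interest=⌊778020·122/10000⌋=9491; principal=121457-9491=111966; balance=778020-111966=666054
5. interest=⌊666054·122/10000⌋=8125; principal=121457-8125=113332; balance=666054-113332=552722
6. interest=⌊552722·122/10000⌋=6743; principal=121457-6743=114714; balance=552722-114714=438008
7. interest=⌊438008·122/10000⌋=5343; principal=121457-5343=116114; balance=438008-116114=321894
8. interest=⌊321894·122/10000⌋=3927; principal=121457-3927=117530; balance=321894-117530=204364
9. interest=⌊204364·122/10000⌋=2493; principal=121457-2493=118964; balance=204364-118964=85400
10. interest=⌊85400·122/10000⌋=1041; principal=min(121457-1041,85400)=85400; balance=85400-85400=0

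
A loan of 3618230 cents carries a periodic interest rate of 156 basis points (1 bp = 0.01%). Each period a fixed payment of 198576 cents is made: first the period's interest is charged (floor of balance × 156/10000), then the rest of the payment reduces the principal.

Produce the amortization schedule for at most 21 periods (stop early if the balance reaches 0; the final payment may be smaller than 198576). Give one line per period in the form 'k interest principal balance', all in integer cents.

1. interest=⌊3618230·156/10000⌋=56444; principal=198576-56444=142132; balance=3618230-142132=3476098
2. interest=⌊3476098·156/10000⌋=54227; principal=198576-54227=144349; balance=3476098-144349=3331749
3. interest=⌊3331749·156/10000⌋=51975; principal=198576-51975=146601; balance=3331749-146601=3185148
4. interest=⌊3185148·156/10000⌋=49688; principal=198576-49688=148888; balance=3185148-148888=3036260
5. interest=⌊3036260·156/10000⌋=47365; principal=198576-47365=151211; balance=3036260-151211=2885049
6. interest=⌊2885049·156/10000⌋=45006; principal=198576-45006=153570; balance=2885049-153570=2731479
7. interest=⌊2731479·156/10000⌋=42611; principal=198576-42611=155965; balance=2731479-155965=2575514
8. interest=⌊2575514·156/10000⌋=40178; principal=198576-40178=158398; balance=2575514-158398=2417116
9. interest=⌊2417116·156/10000⌋=37707; principal=198576-37707=160869; balance=2417116-160869=2256247
10. interest=⌊2256247·156/10000⌋=35197; principal=198576-35197=163379; balance=2256247-163379=2092868
11. interest=⌊2092868·156/10000⌋=32648; principal=198576-32648=165928; balance=2092868-165928=1926940
12. interest=⌊1926940·156/10000⌋=30060; principal=198576-30060=168516; balance=1926940-168516=1758424
13. interest=⌊1758424·156/10000⌋=27431; principal=198576-27431=171145; balance=1758424-171145=1587279
14. interest=⌊1587279·156/10000⌋=24761; principal=198576-24761=173815; balance=1587279-173815=1413464
15. interest=⌊1413464·156/10000⌋=22050; principal=198576-22050=176526; balance=1413464-176526=1236938
16. interest=⌊1236938·156/10000⌋=19296; principal=198576-19296=179280; balance=1236938-179280=1057658
17. interest=⌊1057658·156/10000⌋=16499; principal=198576-16499=182077; balance=1057658-182077=875581
18. interest=⌊875581·156/10000⌋=13659; principal=198576-13659=184917; balance=875581-184917=690664
19. interest=⌊690664·156/10000⌋=10774; principal=198576-10774=187802; balance=690664-187802=502862
20. interest=⌊502862·156/10000⌋=7844; principal=198576-7844=190732; balance=502862-190732=312130
21. interest=⌊312130·156/10000⌋=4869; principal=198576-4869=193707; balance=312130-193707=118423

1 56444 142132 3476098
2 54227 144349 3331749
3 51975 146601 3185148
4 49688 148888 3036260
5 47365 151211 2885049
6 45006 153570 2731479
7 42611 155965 2575514
8 40178 158398 2417116
9 37707 160869 2256247
10 35197 163379 2092868
11 32648 165928 1926940
12 30060 168516 1758424
13 27431 171145 1587279
14 24761 173815 1413464
15 22050 176526 1236938
16 19296 179280 1057658
17 16499 182077 875581
18 13659 184917 690664
19 10774 187802 502862
20 7844 190732 312130
21 4869 193707 118423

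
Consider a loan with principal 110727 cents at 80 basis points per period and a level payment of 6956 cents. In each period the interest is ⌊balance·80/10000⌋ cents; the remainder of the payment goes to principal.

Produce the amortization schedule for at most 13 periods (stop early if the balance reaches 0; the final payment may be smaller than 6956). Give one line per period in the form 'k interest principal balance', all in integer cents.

1 885 6071 104656
2 837 6119 98537
3 788 6168 92369
4 738 6218 86151
5 689 6267 79884
6 639 6317 73567
7 588 6368 67199
8 537 6419 60780
9 486 6470 54310
10 434 6522 47788
11 382 6574 41214
12 329 6627 34587
13 276 6680 27907

1. interest=⌊110727·80/10000⌋=885; principal=6956-885=6071; balance=110727-6071=104656
2. interest=⌊104656·80/10000⌋=837; principal=6956-837=6119; balance=104656-6119=98537
3. interest=⌊98537·80/10000⌋=788; principal=6956-788=6168; balance=98537-6168=92369
4. interest=⌊92369·80/10000⌋=738; principal=6956-738=6218; balance=92369-6218=86151
5. interest=⌊86151·80/10000⌋=689; principal=6956-689=6267; balance=86151-6267=79884
6. interest=⌊79884·80/10000⌋=639; principal=6956-639=6317; balance=79884-6317=73567
7. interest=⌊73567·80/10000⌋=588; principal=6956-588=6368; balance=73567-6368=67199
8. interest=⌊67199·80/10000⌋=537; principal=6956-537=6419; balance=67199-6419=60780
9. interest=⌊60780·80/10000⌋=486; principal=6956-486=6470; balance=60780-6470=54310
10. interest=⌊54310·80/10000⌋=434; principal=6956-434=6522; balance=54310-6522=47788
11. interest=⌊47788·80/10000⌋=382; principal=6956-382=6574; balance=47788-6574=41214
12. interest=⌊41214·80/10000⌋=329; principal=6956-329=6627; balance=41214-6627=34587
13. interest=⌊34587·80/10000⌋=276; principal=6956-276=6680; balance=34587-6680=27907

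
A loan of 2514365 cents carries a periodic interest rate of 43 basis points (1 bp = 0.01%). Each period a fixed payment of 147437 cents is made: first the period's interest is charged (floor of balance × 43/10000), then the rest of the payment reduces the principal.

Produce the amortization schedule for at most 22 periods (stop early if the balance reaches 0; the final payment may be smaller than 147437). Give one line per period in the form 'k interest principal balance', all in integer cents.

1 10811 136626 2377739
2 10224 137213 2240526
3 9634 137803 2102723
4 9041 138396 1964327
5 8446 138991 1825336
6 7848 139589 1685747
7 7248 140189 1545558
8 6645 140792 1404766
9 6040 141397 1263369
10 5432 142005 1121364
11 4821 142616 978748
12 4208 143229 835519
13 3592 143845 691674
14 2974 144463 547211
15 2353 145084 402127
16 1729 145708 256419
17 1102 146335 110084
18 473 110084 0

1. interest=⌊2514365·43/10000⌋=10811; principal=147437-10811=136626; balance=2514365-136626=2377739
2. interest=⌊2377739·43/10000⌋=10224; principal=147437-10224=137213; balance=2377739-137213=2240526
3. interest=⌊2240526·43/10000⌋=9634; principal=147437-9634=137803; balance=2240526-137803=2102723
4. interest=⌊2102723·43/10000⌋=9041; principal=147437-9041=138396; balance=2102723-138396=1964327
5. interest=⌊1964327·43/10000⌋=8446; principal=147437-8446=138991; balance=1964327-138991=1825336
6. interest=⌊1825336·43/10000⌋=7848; principal=147437-7848=139589; balance=1825336-139589=1685747
7. interest=⌊1685747·43/10000⌋=7248; principal=147437-7248=140189; balance=1685747-140189=1545558
8. interest=⌊1545558·43/10000⌋=6645; principal=147437-6645=140792; balance=1545558-140792=1404766
9. interest=⌊1404766·43/10000⌋=6040; principal=147437-6040=141397; balance=1404766-141397=1263369
10. interest=⌊1263369·43/10000⌋=5432; principal=147437-5432=142005; balance=1263369-142005=1121364
11. interest=⌊1121364·43/10000⌋=4821; principal=147437-4821=142616; balance=1121364-142616=978748
12. interest=⌊978748·43/10000⌋=4208; principal=147437-4208=143229; balance=978748-143229=835519
13. interest=⌊835519·43/10000⌋=3592; principal=147437-3592=143845; balance=835519-143845=691674
14. interest=⌊691674·43/10000⌋=2974; principal=147437-2974=144463; balance=691674-144463=547211
15. interest=⌊547211·43/10000⌋=2353; principal=147437-2353=145084; balance=547211-145084=402127
16. interest=⌊402127·43/10000⌋=1729; principal=147437-1729=145708; balance=402127-145708=256419
17. interest=⌊256419·43/10000⌋=1102; principal=147437-1102=146335; balance=256419-146335=110084
18. interest=⌊110084·43/10000⌋=473; principal=min(147437-473,110084)=110084; balance=110084-110084=0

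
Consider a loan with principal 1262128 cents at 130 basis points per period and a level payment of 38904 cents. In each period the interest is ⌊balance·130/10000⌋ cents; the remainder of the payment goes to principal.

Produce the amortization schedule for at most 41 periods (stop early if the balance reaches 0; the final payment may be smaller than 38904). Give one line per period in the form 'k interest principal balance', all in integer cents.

1. interest=⌊1262128·130/10000⌋=16407; principal=38904-16407=22497; balance=1262128-22497=1239631
2. interest=⌊1239631·130/10000⌋=16115; principal=38904-16115=22789; balance=1239631-22789=1216842
3. interest=⌊1216842·130/10000⌋=15818; principal=38904-15818=23086; balance=1216842-23086=1193756
4. interest=⌊1193756·130/10000⌋=15518; principal=38904-15518=23386; balance=1193756-23386=1170370
5. interest=⌊1170370·130/10000⌋=15214; principal=38904-15214=23690; balance=1170370-23690=1146680
6. interest=⌊1146680·130/10000⌋=14906; principal=38904-14906=23998; balance=1146680-23998=1122682
7. interest=⌊1122682·130/10000⌋=14594; principal=38904-14594=24310; balance=1122682-24310=1098372
8. interest=⌊1098372·130/10000⌋=14278; principal=38904-14278=24626; balance=1098372-24626=1073746
9. interest=⌊1073746·130/10000⌋=13958; principal=38904-13958=24946; balance=1073746-24946=1048800
10. interest=⌊1048800·130/10000⌋=13634; principal=38904-13634=25270; balance=1048800-25270=1023530
11. interest=⌊1023530·130/10000⌋=13305; principal=38904-13305=25599; balance=1023530-25599=997931
12. interest=⌊997931·130/10000⌋=12973; principal=38904-12973=25931; balance=997931-25931=972000
13. interest=⌊972000·130/10000⌋=12636; principal=38904-12636=26268; balance=972000-26268=945732
14. interest=⌊945732·130/10000⌋=12294; principal=38904-12294=26610; balance=945732-26610=919122
15. interest=⌊919122·130/10000⌋=11948; principal=38904-11948=26956; balance=919122-26956=892166
16. interest=⌊892166·130/10000⌋=11598; principal=38904-11598=27306; balance=892166-27306=864860
17. interest=⌊864860·130/10000⌋=11243; principal=38904-11243=27661; balance=864860-27661=837199
18. interest=⌊837199·130/10000⌋=10883; principal=38904-10883=28021; balance=837199-28021=809178
19. interest=⌊809178·130/10000⌋=10519; principal=38904-10519=28385; balance=809178-28385=780793
20. interest=⌊780793·130/10000⌋=10150; principal=38904-10150=28754; balance=780793-28754=752039
21. interest=⌊752039·130/10000⌋=9776; principal=38904-9776=29128; balance=752039-29128=722911
22. interest=⌊722911·130/10000⌋=9397; principal=38904-9397=29507; balance=722911-29507=693404
23. interest=⌊693404·130/10000⌋=9014; principal=38904-9014=29890; balance=693404-29890=663514
24. interest=⌊663514·130/10000⌋=8625; principal=38904-8625=30279; balance=663514-30279=633235
25. interest=⌊633235·130/10000⌋=8232; principal=38904-8232=30672; balance=633235-30672=602563
26. interest=⌊602563·130/10000⌋=7833; principal=38904-7833=31071; balance=602563-31071=571492
27. interest=⌊571492·130/10000⌋=7429; principal=38904-7429=31475; balance=571492-31475=540017
28. interest=⌊540017·130/10000⌋=7020; principal=38904-7020=31884; balance=540017-31884=508133
29. interest=⌊508133·130/10000⌋=6605; principal=38904-6605=32299; balance=508133-32299=475834
30. interest=⌊475834·130/10000⌋=6185; principal=38904-6185=32719; balance=475834-32719=443115
31. interest=⌊443115·130/10000⌋=5760; principal=38904-5760=33144; balance=443115-33144=409971
32. interest=⌊409971·130/10000⌋=5329; principal=38904-5329=33575; balance=409971-33575=376396
33. interest=⌊376396·130/10000⌋=4893; principal=38904-4893=34011; balance=376396-34011=342385
34. interest=⌊342385·130/10000⌋=4451; principal=38904-4451=34453; balance=342385-34453=307932
35. interest=⌊307932·130/10000⌋=4003; principal=38904-4003=34901; balance=307932-34901=273031
36. interest=⌊273031·130/10000⌋=3549; principal=38904-3549=35355; balance=273031-35355=237676
37. interest=⌊237676·130/10000⌋=3089; principal=38904-3089=35815; balance=237676-35815=201861
38. interest=⌊201861·130/10000⌋=2624; principal=38904-2624=36280; balance=201861-36280=165581
39. interest=⌊165581·130/10000⌋=2152; principal=38904-2152=36752; balance=165581-36752=128829
40. interest=⌊128829·130/10000⌋=1674; principal=38904-1674=37230; balance=128829-37230=91599
41. interest=⌊91599·130/10000⌋=1190; principal=38904-1190=37714; balance=91599-37714=53885

1 16407 22497 1239631
2 16115 22789 1216842
3 15818 23086 1193756
4 15518 23386 1170370
5 15214 23690 1146680
6 14906 23998 1122682
7 14594 24310 1098372
8 14278 24626 1073746
9 13958 24946 1048800
10 13634 25270 1023530
11 13305 25599 997931
12 12973 25931 972000
13 12636 26268 945732
14 12294 26610 919122
15 11948 26956 892166
16 11598 27306 864860
17 11243 27661 837199
18 10883 28021 809178
19 10519 28385 780793
20 10150 28754 752039
21 9776 29128 722911
22 9397 29507 693404
23 9014 29890 663514
24 8625 30279 633235
25 8232 30672 602563
26 7833 31071 571492
27 7429 31475 540017
28 7020 31884 508133
29 6605 32299 475834
30 6185 32719 443115
31 5760 33144 409971
32 5329 33575 376396
33 4893 34011 342385
34 4451 34453 307932
35 4003 34901 273031
36 3549 35355 237676
37 3089 35815 201861
38 2624 36280 165581
39 2152 36752 128829
40 1674 37230 91599
41 1190 37714 53885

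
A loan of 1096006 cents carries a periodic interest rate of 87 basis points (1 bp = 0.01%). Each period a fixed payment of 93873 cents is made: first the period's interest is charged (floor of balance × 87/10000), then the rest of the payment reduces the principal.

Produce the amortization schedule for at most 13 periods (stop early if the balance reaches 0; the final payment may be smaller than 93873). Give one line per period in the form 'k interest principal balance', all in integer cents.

1 9535 84338 1011668
2 8801 85072 926596
3 8061 85812 840784
4 7314 86559 754225
5 6561 87312 666913
6 5802 88071 578842
7 5035 88838 490004
8 4263 89610 400394
9 3483 90390 310004
10 2697 91176 218828
11 1903 91970 126858
12 1103 92770 34088
13 296 34088 0

1. interest=⌊1096006·87/10000⌋=9535; principal=93873-9535=84338; balance=1096006-84338=1011668
2. interest=⌊1011668·87/10000⌋=8801; principal=93873-8801=85072; balance=1011668-85072=926596
3. interest=⌊926596·87/10000⌋=8061; principal=93873-8061=85812; balance=926596-85812=840784
4. interest=⌊840784·87/10000⌋=7314; principal=93873-7314=86559; balance=840784-86559=754225
5. interest=⌊754225·87/10000⌋=6561; principal=93873-6561=87312; balance=754225-87312=666913
6. interest=⌊666913·87/10000⌋=5802; principal=93873-5802=88071; balance=666913-88071=578842
7. interest=⌊578842·87/10000⌋=5035; principal=93873-5035=88838; balance=578842-88838=490004
8. interest=⌊490004·87/10000⌋=4263; principal=93873-4263=89610; balance=490004-89610=400394
9. interest=⌊400394·87/10000⌋=3483; principal=93873-3483=90390; balance=400394-90390=310004
10. interest=⌊310004·87/10000⌋=2697; principal=93873-2697=91176; balance=310004-91176=218828
11. interest=⌊218828·87/10000⌋=1903; principal=93873-1903=91970; balance=218828-91970=126858
12. interest=⌊126858·87/10000⌋=1103; principal=93873-1103=92770; balance=126858-92770=34088
13. interest=⌊34088·87/10000⌋=296; principal=min(93873-296,34088)=34088; balance=34088-34088=0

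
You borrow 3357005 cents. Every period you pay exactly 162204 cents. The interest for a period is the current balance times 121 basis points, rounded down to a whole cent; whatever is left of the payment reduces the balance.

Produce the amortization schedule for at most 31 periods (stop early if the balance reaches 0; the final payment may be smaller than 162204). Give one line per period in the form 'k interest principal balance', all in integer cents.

1 40619 121585 3235420
2 39148 123056 3112364
3 37659 124545 2987819
4 36152 126052 2861767
5 34627 127577 2734190
6 33083 129121 2605069
7 31521 130683 2474386
8 29940 132264 2342122
9 28339 133865 2208257
10 26719 135485 2072772
11 25080 137124 1935648
12 23421 138783 1796865
13 21742 140462 1656403
14 20042 142162 1514241
15 18322 143882 1370359
16 16581 145623 1224736
17 14819 147385 1077351
18 13035 149169 928182
19 11231 150973 777209
20 9404 152800 624409
21 7555 154649 469760
22 5684 156520 313240
23 3790 158414 154826
24 1873 154826 0

1. interest=⌊3357005·121/10000⌋=40619; principal=162204-40619=121585; balance=3357005-121585=3235420
2. interest=⌊3235420·121/10000⌋=39148; principal=162204-39148=123056; balance=3235420-123056=3112364
3. interest=⌊3112364·121/10000⌋=37659; principal=162204-37659=124545; balance=3112364-124545=2987819
4. interest=⌊2987819·121/10000⌋=36152; principal=162204-36152=126052; balance=2987819-126052=2861767
5. interest=⌊2861767·121/10000⌋=34627; principal=162204-34627=127577; balance=2861767-127577=2734190
6. interest=⌊2734190·121/10000⌋=33083; principal=162204-33083=129121; balance=2734190-129121=2605069
7. interest=⌊2605069·121/10000⌋=31521; principal=162204-31521=130683; balance=2605069-130683=2474386
8. interest=⌊2474386·121/10000⌋=29940; principal=162204-29940=132264; balance=2474386-132264=2342122
9. interest=⌊2342122·121/10000⌋=28339; principal=162204-28339=133865; balance=2342122-133865=2208257
10. interest=⌊2208257·121/10000⌋=26719; principal=162204-26719=135485; balance=2208257-135485=2072772
11. interest=⌊2072772·121/10000⌋=25080; principal=162204-25080=137124; balance=2072772-137124=1935648
12. interest=⌊1935648·121/10000⌋=23421; principal=162204-23421=138783; balance=1935648-138783=1796865
13. interest=⌊1796865·121/10000⌋=21742; principal=162204-21742=140462; balance=1796865-140462=1656403
14. interest=⌊1656403·121/10000⌋=20042; principal=162204-20042=142162; balance=1656403-142162=1514241
15. interest=⌊1514241·121/10000⌋=18322; principal=162204-18322=143882; balance=1514241-143882=1370359
16. interest=⌊1370359·121/10000⌋=16581; principal=162204-16581=145623; balance=1370359-145623=1224736
17. interest=⌊1224736·121/10000⌋=14819; principal=162204-14819=147385; balance=1224736-147385=1077351
18. interest=⌊1077351·121/10000⌋=13035; principal=162204-13035=149169; balance=1077351-149169=928182
19. interest=⌊928182·121/10000⌋=11231; principal=162204-11231=150973; balance=928182-150973=777209
20. interest=⌊777209·121/10000⌋=9404; principal=162204-9404=152800; balance=777209-152800=624409
21. interest=⌊624409·121/10000⌋=7555; principal=162204-7555=154649; balance=624409-154649=469760
22. interest=⌊469760·121/10000⌋=5684; principal=162204-5684=156520; balance=469760-156520=313240
23. interest=⌊313240·121/10000⌋=3790; principal=162204-3790=158414; balance=313240-158414=154826
24. interest=⌊154826·121/10000⌋=1873; principal=min(162204-1873,154826)=154826; balance=154826-154826=0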